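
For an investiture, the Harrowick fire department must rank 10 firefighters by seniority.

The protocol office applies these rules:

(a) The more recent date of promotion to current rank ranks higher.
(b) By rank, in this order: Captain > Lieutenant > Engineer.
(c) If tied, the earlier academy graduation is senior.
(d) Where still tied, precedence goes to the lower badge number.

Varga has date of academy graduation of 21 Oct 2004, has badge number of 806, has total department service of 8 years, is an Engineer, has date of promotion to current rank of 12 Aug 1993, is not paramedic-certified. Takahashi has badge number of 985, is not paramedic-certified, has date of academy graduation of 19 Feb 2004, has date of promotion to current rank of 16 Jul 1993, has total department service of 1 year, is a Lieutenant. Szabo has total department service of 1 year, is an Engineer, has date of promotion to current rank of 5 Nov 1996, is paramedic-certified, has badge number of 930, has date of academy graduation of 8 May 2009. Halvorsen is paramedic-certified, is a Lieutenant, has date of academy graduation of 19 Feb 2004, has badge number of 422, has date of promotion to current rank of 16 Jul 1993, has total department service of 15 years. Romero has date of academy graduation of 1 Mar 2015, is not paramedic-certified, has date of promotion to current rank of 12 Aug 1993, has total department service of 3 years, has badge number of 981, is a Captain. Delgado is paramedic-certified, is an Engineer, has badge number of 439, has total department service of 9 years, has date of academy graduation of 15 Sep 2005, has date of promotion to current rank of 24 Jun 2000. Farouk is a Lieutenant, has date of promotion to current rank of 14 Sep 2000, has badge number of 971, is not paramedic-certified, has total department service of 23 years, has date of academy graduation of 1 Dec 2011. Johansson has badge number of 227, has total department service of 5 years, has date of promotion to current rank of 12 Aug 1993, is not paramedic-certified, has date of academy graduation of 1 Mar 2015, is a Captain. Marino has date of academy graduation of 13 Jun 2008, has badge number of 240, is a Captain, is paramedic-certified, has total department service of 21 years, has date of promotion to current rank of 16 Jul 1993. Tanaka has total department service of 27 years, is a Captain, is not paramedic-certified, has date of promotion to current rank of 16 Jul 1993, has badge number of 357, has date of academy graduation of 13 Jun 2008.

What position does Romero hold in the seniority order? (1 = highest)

By date of promotion to current rank (later first): Farouk (14 Sep 2000); then Delgado (24 Jun 2000); then Szabo (5 Nov 1996); then Johansson, Romero and Varga (each 12 Aug 1993); then Marino, Tanaka, Halvorsen and Takahashi (each 16 Jul 1993).
Among Johansson, Romero and Varga, by rank: Johansson and Romero (Captain) before Varga (Engineer).
Johansson and Romero both have date of academy graduation 1 Mar 2015, so the next rule applies.
Among Johansson and Romero, by badge number (lower first): Johansson (227) before Romero (981).
Among Marino, Tanaka, Halvorsen and Takahashi, by rank: Marino and Tanaka (Captain) before Halvorsen and Takahashi (Lieutenant).
Marino and Tanaka both have date of academy graduation 13 Jun 2008, so the next rule applies.
Among Marino and Tanaka, by badge number (lower first): Marino (240) before Tanaka (357).
Halvorsen and Takahashi both have date of academy graduation 19 Feb 2004, so the next rule applies.
Among Halvorsen and Takahashi, by badge number (lower first): Halvorsen (422) before Takahashi (985).
Order: Farouk, Delgado, Szabo, Johansson, Romero, Varga, Marino, Tanaka, Halvorsen, Takahashi. So position 5.

5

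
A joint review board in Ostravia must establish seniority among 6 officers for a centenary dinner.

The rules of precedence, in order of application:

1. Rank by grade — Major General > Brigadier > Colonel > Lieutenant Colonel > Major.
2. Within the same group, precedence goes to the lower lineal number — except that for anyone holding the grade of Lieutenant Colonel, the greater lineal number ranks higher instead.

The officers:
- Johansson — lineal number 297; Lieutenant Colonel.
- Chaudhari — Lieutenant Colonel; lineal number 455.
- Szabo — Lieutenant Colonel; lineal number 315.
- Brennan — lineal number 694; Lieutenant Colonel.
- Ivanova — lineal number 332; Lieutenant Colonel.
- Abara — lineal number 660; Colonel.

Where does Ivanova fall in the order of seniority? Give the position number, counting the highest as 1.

By grade: Abara (Colonel); then Brennan, Chaudhari, Ivanova, Szabo and Johansson (Lieutenant Colonel).
Among Brennan, Chaudhari, Ivanova, Szabo and Johansson, by lineal number (higher first) (reversed rule for this group): Brennan (694) before Chaudhari (455) before Ivanova (332) before Szabo (315) before Johansson (297).
Order: Abara, Brennan, Chaudhari, Ivanova, Szabo, Johansson. So position 4.

4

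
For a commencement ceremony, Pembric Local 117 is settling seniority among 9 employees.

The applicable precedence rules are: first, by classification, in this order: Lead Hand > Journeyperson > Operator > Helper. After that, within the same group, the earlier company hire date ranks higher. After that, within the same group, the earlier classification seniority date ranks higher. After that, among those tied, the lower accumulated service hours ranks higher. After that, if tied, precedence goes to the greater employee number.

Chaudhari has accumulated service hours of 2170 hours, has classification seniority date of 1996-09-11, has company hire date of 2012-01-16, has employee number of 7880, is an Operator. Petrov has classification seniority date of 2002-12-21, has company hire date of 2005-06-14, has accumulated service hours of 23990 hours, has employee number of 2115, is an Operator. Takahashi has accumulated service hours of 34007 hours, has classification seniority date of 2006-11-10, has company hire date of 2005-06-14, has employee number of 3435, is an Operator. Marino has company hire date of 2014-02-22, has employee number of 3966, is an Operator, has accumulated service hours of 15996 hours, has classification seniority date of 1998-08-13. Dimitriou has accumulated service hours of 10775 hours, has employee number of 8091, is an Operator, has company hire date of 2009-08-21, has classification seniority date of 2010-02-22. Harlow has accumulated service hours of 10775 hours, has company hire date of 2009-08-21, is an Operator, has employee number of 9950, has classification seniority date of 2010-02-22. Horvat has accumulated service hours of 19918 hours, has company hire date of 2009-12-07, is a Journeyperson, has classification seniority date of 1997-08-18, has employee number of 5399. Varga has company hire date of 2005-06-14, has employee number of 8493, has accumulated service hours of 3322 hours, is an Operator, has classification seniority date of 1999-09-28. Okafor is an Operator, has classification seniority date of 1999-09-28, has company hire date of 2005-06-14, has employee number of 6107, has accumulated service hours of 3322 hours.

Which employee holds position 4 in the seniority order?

Petrov

By classification: Horvat (Journeyperson); then Varga, Okafor, Petrov, Takahashi, Harlow, Dimitriou, Chaudhari and Marino (Operator).
Among Varga, Okafor, Petrov, Takahashi, Harlow, Dimitriou, Chaudhari and Marino, by company hire date (earlier first): Varga, Okafor, Petrov and Takahashi (2005-06-14) before Harlow and Dimitriou (2009-08-21) before Chaudhari (2012-01-16) before Marino (2014-02-22).
Among Varga, Okafor, Petrov and Takahashi, by classification seniority date (earlier first): Varga and Okafor (1999-09-28) before Petrov (2002-12-21) before Takahashi (2006-11-10).
Varga and Okafor both have accumulated service hours 3322 hours, so the next rule applies.
Among Varga and Okafor, by employee number (higher first): Varga (8493) before Okafor (6107).
Harlow and Dimitriou both have classification seniority date 2010-02-22, so the next rule applies.
Harlow and Dimitriou both have accumulated service hours 10775 hours, so the next rule applies.
Among Harlow and Dimitriou, by employee number (higher first): Harlow (9950) before Dimitriou (8091).
Order: Horvat, Varga, Okafor, Petrov, Takahashi, Harlow, Dimitriou, Chaudhari, Marino.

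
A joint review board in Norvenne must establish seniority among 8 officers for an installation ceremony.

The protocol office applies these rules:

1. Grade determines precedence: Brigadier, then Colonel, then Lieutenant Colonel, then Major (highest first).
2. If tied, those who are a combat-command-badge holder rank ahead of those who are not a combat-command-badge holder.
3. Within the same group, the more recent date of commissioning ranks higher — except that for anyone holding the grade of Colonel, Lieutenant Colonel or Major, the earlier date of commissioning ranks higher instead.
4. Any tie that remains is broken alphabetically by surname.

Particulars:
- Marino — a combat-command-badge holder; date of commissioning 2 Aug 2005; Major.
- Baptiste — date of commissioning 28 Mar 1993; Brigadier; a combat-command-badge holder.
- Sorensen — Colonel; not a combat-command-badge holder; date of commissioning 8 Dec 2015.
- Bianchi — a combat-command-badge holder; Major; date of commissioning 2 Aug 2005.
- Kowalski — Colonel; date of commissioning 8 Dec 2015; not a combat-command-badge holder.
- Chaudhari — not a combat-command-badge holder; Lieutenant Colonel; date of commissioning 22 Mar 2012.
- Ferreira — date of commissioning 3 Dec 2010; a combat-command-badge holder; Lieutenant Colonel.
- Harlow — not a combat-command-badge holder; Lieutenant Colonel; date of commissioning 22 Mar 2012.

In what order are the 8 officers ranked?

Baptiste, Kowalski, Sorensen, Ferreira, Chaudhari, Harlow, Bianchi, Marino

By grade: Baptiste (Brigadier); then Kowalski and Sorensen (Colonel); then Ferreira, Chaudhari and Harlow (Lieutenant Colonel); then Bianchi and Marino (Major).
Kowalski and Sorensen are each not a combat-command-badge holder, so the next rule applies.
Kowalski and Sorensen both have date of commissioning 8 Dec 2015, so the next rule applies.
Among Kowalski and Sorensen, alphabetically by surname: Kowalski before Sorensen.
Among Ferreira, Chaudhari and Harlow, a combat-command-badge holder before not a combat-command-badge holder: Ferreira (a combat-command-badge holder) before Chaudhari and Harlow (not a combat-command-badge holder).
Chaudhari and Harlow both have date of commissioning 22 Mar 2012, so the next rule applies.
Among Chaudhari and Harlow, alphabetically by surname: Chaudhari before Harlow.
Bianchi and Marino are each a combat-command-badge holder, so the next rule applies.
Bianchi and Marino both have date of commissioning 2 Aug 2005, so the next rule applies.
Among Bianchi and Marino, alphabetically by surname: Bianchi before Marino.
Full order: Baptiste, Kowalski, Sorensen, Ferreira, Chaudhari, Harlow, Bianchi, Marino.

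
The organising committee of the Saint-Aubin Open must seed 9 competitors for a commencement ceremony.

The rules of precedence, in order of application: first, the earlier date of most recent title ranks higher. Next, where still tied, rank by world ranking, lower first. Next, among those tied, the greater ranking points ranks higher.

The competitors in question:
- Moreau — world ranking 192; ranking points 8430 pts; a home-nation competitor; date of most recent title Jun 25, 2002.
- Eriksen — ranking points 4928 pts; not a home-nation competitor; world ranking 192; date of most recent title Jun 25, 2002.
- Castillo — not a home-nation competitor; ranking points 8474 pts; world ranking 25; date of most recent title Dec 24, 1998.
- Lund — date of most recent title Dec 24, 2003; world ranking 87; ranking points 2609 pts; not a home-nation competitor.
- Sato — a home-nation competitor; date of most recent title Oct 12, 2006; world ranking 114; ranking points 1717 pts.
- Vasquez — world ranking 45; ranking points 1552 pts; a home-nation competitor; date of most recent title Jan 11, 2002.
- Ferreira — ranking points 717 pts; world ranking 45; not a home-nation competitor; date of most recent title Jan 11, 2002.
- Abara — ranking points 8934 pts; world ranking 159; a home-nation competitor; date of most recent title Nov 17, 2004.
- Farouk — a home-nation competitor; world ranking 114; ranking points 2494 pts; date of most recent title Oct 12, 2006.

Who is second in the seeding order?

Vasquez

By date of most recent title (earlier first): Castillo (Dec 24, 1998); then Vasquez and Ferreira (both Jan 11, 2002); then Moreau and Eriksen (both Jun 25, 2002); then Lund (Dec 24, 2003); then Abara (Nov 17, 2004); then Farouk and Sato (both Oct 12, 2006).
Vasquez and Ferreira both have world ranking 45, so the next rule applies.
Among Vasquez and Ferreira, by ranking points (higher first): Vasquez (1552 pts) before Ferreira (717 pts).
Moreau and Eriksen both have world ranking 192, so the next rule applies.
Among Moreau and Eriksen, by ranking points (higher first): Moreau (8430 pts) before Eriksen (4928 pts).
Farouk and Sato both have world ranking 114, so the next rule applies.
Among Farouk and Sato, by ranking points (higher first): Farouk (2494 pts) before Sato (1717 pts).
Order: Castillo, Vasquez, Ferreira, Moreau, Eriksen, Lund, Abara, Farouk, Sato.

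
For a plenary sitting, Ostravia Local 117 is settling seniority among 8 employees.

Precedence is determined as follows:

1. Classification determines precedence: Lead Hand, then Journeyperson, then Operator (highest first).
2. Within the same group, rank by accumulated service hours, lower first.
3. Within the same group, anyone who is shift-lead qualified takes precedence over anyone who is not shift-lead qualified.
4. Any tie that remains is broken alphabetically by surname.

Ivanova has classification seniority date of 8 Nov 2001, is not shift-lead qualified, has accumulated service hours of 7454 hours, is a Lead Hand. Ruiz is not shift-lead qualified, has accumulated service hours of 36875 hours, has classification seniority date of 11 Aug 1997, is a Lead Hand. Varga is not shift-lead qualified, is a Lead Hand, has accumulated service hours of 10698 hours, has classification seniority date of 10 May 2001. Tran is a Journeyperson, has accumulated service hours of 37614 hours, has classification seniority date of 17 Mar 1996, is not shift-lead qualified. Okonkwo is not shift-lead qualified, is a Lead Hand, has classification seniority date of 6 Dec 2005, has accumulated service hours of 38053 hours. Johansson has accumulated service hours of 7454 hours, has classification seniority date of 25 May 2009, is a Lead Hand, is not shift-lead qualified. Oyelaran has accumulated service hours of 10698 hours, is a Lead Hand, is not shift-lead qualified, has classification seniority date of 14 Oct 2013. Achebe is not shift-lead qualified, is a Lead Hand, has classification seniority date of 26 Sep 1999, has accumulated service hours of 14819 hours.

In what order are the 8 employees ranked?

Ivanova, Johansson, Oyelaran, Varga, Achebe, Ruiz, Okonkwo, Tran

By classification: Ivanova, Johansson, Oyelaran, Varga, Achebe, Ruiz and Okonkwo (Lead Hand); then Tran (Journeyperson).
Among Ivanova, Johansson, Oyelaran, Varga, Achebe, Ruiz and Okonkwo, by accumulated service hours (lower first): Ivanova and Johansson (7454 hours) before Oyelaran and Varga (10698 hours) before Achebe (14819 hours) before Ruiz (36875 hours) before Okonkwo (38053 hours).
Ivanova and Johansson are each not shift-lead qualified, so the next rule applies.
Among Ivanova and Johansson, alphabetically by surname: Ivanova before Johansson.
Oyelaran and Varga are each not shift-lead qualified, so the next rule applies.
Among Oyelaran and Varga, alphabetically by surname: Oyelaran before Varga.
Full order: Ivanova, Johansson, Oyelaran, Varga, Achebe, Ruiz, Okonkwo, Tran.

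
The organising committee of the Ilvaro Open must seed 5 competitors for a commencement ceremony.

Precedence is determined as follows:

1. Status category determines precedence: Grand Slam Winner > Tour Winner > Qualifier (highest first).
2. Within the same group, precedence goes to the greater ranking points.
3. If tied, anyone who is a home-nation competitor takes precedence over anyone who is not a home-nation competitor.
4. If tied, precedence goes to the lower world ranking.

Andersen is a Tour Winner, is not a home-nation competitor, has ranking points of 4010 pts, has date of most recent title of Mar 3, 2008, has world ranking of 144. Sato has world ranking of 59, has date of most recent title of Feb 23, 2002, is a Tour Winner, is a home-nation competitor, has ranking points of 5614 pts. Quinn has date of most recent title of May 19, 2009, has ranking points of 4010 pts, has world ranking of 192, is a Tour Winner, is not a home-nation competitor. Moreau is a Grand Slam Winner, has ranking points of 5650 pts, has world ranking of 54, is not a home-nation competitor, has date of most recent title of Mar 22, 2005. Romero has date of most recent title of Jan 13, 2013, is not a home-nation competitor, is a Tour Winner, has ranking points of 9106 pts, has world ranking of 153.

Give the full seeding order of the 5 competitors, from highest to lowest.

Moreau, Romero, Sato, Andersen, Quinn

By status category: Moreau (Grand Slam Winner); then Romero, Sato, Andersen and Quinn (Tour Winner).
Among Romero, Sato, Andersen and Quinn, by ranking points (higher first): Romero (9106 pts) before Sato (5614 pts) before Andersen and Quinn (4010 pts).
Andersen and Quinn are each not a home-nation competitor, so the next rule applies.
Among Andersen and Quinn, by world ranking (lower first): Andersen (144) before Quinn (192).
Full order: Moreau, Romero, Sato, Andersen, Quinn.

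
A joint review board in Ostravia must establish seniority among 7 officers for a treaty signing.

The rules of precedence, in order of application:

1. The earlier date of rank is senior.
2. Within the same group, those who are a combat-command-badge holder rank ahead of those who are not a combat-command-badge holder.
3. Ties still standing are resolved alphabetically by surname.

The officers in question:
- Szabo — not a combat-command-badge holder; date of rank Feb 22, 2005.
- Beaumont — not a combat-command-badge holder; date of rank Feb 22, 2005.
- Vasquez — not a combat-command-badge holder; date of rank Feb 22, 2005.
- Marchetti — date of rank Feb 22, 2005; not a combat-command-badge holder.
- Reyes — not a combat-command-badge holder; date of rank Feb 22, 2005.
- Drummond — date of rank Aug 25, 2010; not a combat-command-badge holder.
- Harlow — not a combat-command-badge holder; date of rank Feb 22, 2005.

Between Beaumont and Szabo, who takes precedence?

Beaumont

By date of rank (earlier first): Beaumont, Harlow, Marchetti, Reyes, Szabo and Vasquez (each Feb 22, 2005); then Drummond (Aug 25, 2010).
Beaumont, Harlow, Marchetti, Reyes, Szabo and Vasquez are each not a combat-command-badge holder, so the next rule applies.
Among Beaumont, Harlow, Marchetti, Reyes, Szabo and Vasquez, alphabetically by surname: Beaumont before Harlow before Marchetti before Reyes before Szabo before Vasquez.
So Beaumont takes precedence.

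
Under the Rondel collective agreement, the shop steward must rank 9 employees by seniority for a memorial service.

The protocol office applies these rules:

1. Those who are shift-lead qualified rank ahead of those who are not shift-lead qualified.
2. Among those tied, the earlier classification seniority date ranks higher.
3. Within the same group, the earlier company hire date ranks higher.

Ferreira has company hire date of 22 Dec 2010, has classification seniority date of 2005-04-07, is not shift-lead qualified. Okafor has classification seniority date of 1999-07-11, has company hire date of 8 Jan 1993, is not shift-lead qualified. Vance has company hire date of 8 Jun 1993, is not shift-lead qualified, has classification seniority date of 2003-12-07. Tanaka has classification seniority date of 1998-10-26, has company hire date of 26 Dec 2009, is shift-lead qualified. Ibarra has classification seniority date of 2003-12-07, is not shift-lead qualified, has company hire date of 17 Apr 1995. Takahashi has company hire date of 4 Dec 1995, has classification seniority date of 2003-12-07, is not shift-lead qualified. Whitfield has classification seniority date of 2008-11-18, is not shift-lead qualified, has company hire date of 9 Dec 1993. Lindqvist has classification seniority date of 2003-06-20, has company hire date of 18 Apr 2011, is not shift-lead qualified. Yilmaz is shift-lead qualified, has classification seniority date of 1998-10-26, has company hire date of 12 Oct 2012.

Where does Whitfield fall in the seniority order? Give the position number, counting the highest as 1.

9

By the first rule: Tanaka and Yilmaz (both shift-lead qualified); then Okafor, Lindqvist, Vance, Ibarra, Takahashi, Ferreira and Whitfield (each not shift-lead qualified).
Tanaka and Yilmaz both have classification seniority date 1998-10-26, so the next rule applies.
Among Tanaka and Yilmaz, by company hire date (earlier first): Tanaka (26 Dec 2009) before Yilmaz (12 Oct 2012).
Among Okafor, Lindqvist, Vance, Ibarra, Takahashi, Ferreira and Whitfield, by classification seniority date (earlier first): Okafor (1999-07-11) before Lindqvist (2003-06-20) before Vance, Ibarra and Takahashi (2003-12-07) before Ferreira (2005-04-07) before Whitfield (2008-11-18).
Among Vance, Ibarra and Takahashi, by company hire date (earlier first): Vance (8 Jun 1993) before Ibarra (17 Apr 1995) before Takahashi (4 Dec 1995).
Order: Tanaka, Yilmaz, Okafor, Lindqvist, Vance, Ibarra, Takahashi, Ferreira, Whitfield. So position 9.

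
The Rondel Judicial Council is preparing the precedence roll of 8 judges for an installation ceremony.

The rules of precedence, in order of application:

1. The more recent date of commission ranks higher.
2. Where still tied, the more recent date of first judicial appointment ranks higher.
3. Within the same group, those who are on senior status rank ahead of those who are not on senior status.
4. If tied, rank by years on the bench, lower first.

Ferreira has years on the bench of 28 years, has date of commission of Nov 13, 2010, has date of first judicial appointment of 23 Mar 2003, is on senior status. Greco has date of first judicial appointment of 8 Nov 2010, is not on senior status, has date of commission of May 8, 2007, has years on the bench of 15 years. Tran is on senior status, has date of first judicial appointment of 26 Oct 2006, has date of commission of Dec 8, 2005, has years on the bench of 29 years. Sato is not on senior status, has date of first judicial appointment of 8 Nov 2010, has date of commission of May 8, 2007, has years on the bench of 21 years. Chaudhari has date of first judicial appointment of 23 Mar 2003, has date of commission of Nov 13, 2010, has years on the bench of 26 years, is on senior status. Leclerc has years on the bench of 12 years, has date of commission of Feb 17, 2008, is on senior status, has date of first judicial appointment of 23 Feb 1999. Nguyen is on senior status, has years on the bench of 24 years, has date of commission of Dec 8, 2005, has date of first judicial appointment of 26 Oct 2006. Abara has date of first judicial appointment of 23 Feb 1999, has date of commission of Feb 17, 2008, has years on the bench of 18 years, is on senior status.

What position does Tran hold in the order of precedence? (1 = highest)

8

By date of commission (later first): Chaudhari and Ferreira (both Nov 13, 2010); then Leclerc and Abara (both Feb 17, 2008); then Greco and Sato (both May 8, 2007); then Nguyen and Tran (both Dec 8, 2005).
Chaudhari and Ferreira both have date of first judicial appointment 23 Mar 2003, so the next rule applies.
Chaudhari and Ferreira are each on senior status, so the next rule applies.
Among Chaudhari and Ferreira, by years on the bench (lower first): Chaudhari (26 years) before Ferreira (28 years).
Leclerc and Abara both have date of first judicial appointment 23 Feb 1999, so the next rule applies.
Leclerc and Abara are each on senior status, so the next rule applies.
Among Leclerc and Abara, by years on the bench (lower first): Leclerc (12 years) before Abara (18 years).
Greco and Sato both have date of first judicial appointment 8 Nov 2010, so the next rule applies.
Greco and Sato are each not on senior status, so the next rule applies.
Among Greco and Sato, by years on the bench (lower first): Greco (15 years) before Sato (21 years).
Nguyen and Tran both have date of first judicial appointment 26 Oct 2006, so the next rule applies.
Nguyen and Tran are each on senior status, so the next rule applies.
Among Nguyen and Tran, by years on the bench (lower first): Nguyen (24 years) before Tran (29 years).
Order: Chaudhari, Ferreira, Leclerc, Abara, Greco, Sato, Nguyen, Tran. So position 8.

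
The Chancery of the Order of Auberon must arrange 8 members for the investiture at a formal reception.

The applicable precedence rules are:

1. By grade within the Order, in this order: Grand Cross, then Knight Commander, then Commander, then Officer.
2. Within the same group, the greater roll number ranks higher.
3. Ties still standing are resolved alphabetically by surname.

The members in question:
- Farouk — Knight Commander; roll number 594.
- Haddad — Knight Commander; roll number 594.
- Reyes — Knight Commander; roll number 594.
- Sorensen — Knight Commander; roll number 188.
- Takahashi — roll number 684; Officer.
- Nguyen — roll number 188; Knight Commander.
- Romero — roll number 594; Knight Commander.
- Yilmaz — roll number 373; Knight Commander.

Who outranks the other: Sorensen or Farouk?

Farouk

By grade within the Order: Farouk, Haddad, Reyes, Romero, Yilmaz, Nguyen and Sorensen (Knight Commander); then Takahashi (Officer).
Among Farouk, Haddad, Reyes, Romero, Yilmaz, Nguyen and Sorensen, by roll number (higher first): Farouk, Haddad, Reyes and Romero (594) before Yilmaz (373) before Nguyen and Sorensen (188).
Among Farouk, Haddad, Reyes and Romero, alphabetically by surname: Farouk before Haddad before Reyes before Romero.
Among Nguyen and Sorensen, alphabetically by surname: Nguyen before Sorensen.
So Farouk takes precedence.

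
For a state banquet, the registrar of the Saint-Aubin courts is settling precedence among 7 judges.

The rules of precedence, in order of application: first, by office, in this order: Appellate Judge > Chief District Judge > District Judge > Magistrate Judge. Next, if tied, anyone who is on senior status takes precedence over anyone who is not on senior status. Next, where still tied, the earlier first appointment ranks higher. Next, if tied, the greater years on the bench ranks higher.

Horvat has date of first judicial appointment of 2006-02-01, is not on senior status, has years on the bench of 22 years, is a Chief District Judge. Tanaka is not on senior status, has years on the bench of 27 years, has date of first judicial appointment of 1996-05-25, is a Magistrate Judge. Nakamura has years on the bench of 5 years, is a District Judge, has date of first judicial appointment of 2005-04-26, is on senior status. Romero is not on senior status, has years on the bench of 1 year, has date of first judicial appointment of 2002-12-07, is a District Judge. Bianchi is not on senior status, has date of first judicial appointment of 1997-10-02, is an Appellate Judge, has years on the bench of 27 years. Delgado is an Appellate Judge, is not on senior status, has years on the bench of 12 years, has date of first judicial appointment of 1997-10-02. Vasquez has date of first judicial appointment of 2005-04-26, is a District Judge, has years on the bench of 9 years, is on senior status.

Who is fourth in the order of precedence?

By office: Bianchi and Delgado (Appellate Judge); then Horvat (Chief District Judge); then Vasquez, Nakamura and Romero (District Judge); then Tanaka (Magistrate Judge).
Bianchi and Delgado are each not on senior status, so the next rule applies.
Bianchi and Delgado both have date of first judicial appointment 1997-10-02, so the next rule applies.
Among Bianchi and Delgado, by years on the bench (higher first): Bianchi (27 years) before Delgado (12 years).
Among Vasquez, Nakamura and Romero, on senior status before not on senior status: Vasquez and Nakamura (on senior status) before Romero (not on senior status).
Vasquez and Nakamura both have date of first judicial appointment 2005-04-26, so the next rule applies.
Among Vasquez and Nakamura, by years on the bench (higher first): Vasquez (9 years) before Nakamura (5 years).
Order: Bianchi, Delgado, Horvat, Vasquez, Nakamura, Romero, Tanaka.

Vasquez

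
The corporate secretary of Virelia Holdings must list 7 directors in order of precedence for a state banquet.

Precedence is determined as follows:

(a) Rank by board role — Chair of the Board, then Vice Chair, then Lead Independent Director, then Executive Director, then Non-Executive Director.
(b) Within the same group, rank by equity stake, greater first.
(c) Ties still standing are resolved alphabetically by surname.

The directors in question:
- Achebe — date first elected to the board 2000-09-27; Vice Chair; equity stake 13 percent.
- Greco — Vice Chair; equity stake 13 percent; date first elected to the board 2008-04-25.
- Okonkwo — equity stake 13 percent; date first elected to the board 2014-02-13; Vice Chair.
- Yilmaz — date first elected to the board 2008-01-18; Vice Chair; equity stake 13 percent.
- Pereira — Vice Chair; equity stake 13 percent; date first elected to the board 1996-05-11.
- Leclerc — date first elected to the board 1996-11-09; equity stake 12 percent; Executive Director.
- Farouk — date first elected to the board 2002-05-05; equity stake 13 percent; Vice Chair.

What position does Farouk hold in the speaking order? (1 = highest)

By board role: Achebe, Farouk, Greco, Okonkwo, Pereira and Yilmaz (Vice Chair); then Leclerc (Executive Director).
Achebe, Farouk, Greco, Okonkwo, Pereira and Yilmaz all have equity stake 13 percent, so the next rule applies.
Among Achebe, Farouk, Greco, Okonkwo, Pereira and Yilmaz, alphabetically by surname: Achebe before Farouk before Greco before Okonkwo before Pereira before Yilmaz.
Order: Achebe, Farouk, Greco, Okonkwo, Pereira, Yilmaz, Leclerc. So position 2.

2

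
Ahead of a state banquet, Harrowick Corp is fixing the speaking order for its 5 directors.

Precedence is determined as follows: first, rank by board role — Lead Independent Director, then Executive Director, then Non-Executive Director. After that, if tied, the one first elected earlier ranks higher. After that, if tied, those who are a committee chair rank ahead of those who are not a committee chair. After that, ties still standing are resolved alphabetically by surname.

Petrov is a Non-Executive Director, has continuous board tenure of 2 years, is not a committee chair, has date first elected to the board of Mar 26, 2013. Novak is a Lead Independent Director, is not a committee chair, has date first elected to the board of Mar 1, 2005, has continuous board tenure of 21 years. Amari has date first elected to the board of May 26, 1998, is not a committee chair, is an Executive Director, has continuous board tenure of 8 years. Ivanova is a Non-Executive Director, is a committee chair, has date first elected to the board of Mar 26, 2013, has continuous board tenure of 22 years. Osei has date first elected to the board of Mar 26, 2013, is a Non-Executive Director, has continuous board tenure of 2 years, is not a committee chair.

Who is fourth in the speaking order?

By board role: Novak (Lead Independent Director); then Amari (Executive Director); then Ivanova, Osei and Petrov (Non-Executive Director).
Ivanova, Osei and Petrov all have date first elected to the board Mar 26, 2013, so the next rule applies.
Among Ivanova, Osei and Petrov, a committee chair before not a committee chair: Ivanova (a committee chair) before Osei and Petrov (not a committee chair).
Among Osei and Petrov, alphabetically by surname: Osei before Petrov.
Order: Novak, Amari, Ivanova, Osei, Petrov.

Osei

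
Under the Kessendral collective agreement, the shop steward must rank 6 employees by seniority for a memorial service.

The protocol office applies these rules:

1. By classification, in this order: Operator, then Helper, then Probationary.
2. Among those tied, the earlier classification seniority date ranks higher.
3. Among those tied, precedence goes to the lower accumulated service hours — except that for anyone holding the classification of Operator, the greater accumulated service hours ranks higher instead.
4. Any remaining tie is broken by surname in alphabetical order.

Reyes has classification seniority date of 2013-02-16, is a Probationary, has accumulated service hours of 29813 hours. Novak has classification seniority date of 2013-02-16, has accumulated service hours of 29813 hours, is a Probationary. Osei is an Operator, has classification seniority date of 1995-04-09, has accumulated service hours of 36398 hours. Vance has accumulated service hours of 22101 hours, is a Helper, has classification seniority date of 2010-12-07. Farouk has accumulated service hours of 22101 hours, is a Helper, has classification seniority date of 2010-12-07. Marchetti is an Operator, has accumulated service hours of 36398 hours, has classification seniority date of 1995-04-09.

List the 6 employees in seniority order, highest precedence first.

Marchetti, Osei, Farouk, Vance, Novak, Reyes

By classification: Marchetti and Osei (Operator); then Farouk and Vance (Helper); then Novak and Reyes (Probationary).
Marchetti and Osei both have classification seniority date 1995-04-09, so the next rule applies.
Marchetti and Osei both have accumulated service hours 36398 hours, so the next rule applies.
Among Marchetti and Osei, alphabetically by surname: Marchetti before Osei.
Farouk and Vance both have classification seniority date 2010-12-07, so the next rule applies.
Farouk and Vance both have accumulated service hours 22101 hours, so the next rule applies.
Among Farouk and Vance, alphabetically by surname: Farouk before Vance.
Novak and Reyes both have classification seniority date 2013-02-16, so the next rule applies.
Novak and Reyes both have accumulated service hours 29813 hours, so the next rule applies.
Among Novak and Reyes, alphabetically by surname: Novak before Reyes.
Full order: Marchetti, Osei, Farouk, Vance, Novak, Reyes.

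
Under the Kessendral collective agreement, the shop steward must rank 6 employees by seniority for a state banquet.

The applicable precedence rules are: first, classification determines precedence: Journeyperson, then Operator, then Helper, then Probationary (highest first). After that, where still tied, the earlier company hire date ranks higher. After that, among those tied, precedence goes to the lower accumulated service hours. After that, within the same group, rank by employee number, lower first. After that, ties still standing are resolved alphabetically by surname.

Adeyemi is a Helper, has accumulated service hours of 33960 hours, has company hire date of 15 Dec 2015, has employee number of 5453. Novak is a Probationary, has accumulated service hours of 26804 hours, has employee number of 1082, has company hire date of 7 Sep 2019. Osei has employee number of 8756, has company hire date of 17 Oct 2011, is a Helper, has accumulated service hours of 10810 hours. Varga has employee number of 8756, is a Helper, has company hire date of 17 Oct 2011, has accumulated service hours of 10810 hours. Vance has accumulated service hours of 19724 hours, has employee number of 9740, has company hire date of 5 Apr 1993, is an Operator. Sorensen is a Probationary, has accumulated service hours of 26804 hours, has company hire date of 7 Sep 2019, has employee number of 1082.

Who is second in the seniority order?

Osei

By classification: Vance (Operator); then Osei, Varga and Adeyemi (Helper); then Novak and Sorensen (Probationary).
Among Osei, Varga and Adeyemi, by company hire date (earlier first): Osei and Varga (17 Oct 2011) before Adeyemi (15 Dec 2015).
Osei and Varga both have accumulated service hours 10810 hours, so the next rule applies.
Osei and Varga both have employee number 8756, so the next rule applies.
Among Osei and Varga, alphabetically by surname: Osei before Varga.
Novak and Sorensen both have company hire date 7 Sep 2019, so the next rule applies.
Novak and Sorensen both have accumulated service hours 26804 hours, so the next rule applies.
Novak and Sorensen both have employee number 1082, so the next rule applies.
Among Novak and Sorensen, alphabetically by surname: Novak before Sorensen.
Order: Vance, Osei, Varga, Adeyemi, Novak, Sorensen.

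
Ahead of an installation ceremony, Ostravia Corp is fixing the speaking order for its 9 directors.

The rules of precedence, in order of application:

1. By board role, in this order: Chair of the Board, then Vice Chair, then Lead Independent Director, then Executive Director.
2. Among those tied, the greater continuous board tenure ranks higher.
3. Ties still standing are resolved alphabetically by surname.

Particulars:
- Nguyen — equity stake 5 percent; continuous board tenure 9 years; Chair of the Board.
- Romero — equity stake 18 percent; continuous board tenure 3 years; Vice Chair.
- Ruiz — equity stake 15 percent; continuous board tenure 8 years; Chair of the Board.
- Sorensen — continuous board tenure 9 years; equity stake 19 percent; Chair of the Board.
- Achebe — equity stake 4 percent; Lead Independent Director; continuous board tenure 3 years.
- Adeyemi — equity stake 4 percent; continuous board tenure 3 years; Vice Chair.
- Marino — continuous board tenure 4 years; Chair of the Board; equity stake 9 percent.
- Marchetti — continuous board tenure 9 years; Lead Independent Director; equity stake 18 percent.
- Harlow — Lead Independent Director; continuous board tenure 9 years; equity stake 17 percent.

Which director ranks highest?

By board role: Nguyen, Sorensen, Ruiz and Marino (Chair of the Board); then Adeyemi and Romero (Vice Chair); then Harlow, Marchetti and Achebe (Lead Independent Director).
Among Nguyen, Sorensen, Ruiz and Marino, by continuous board tenure (higher first): Nguyen and Sorensen (9 years) before Ruiz (8 years) before Marino (4 years).
Among Nguyen and Sorensen, alphabetically by surname: Nguyen before Sorensen.
Adeyemi and Romero both have continuous board tenure 3 years, so the next rule applies.
Among Adeyemi and Romero, alphabetically by surname: Adeyemi before Romero.
Among Harlow, Marchetti and Achebe, by continuous board tenure (higher first): Harlow and Marchetti (9 years) before Achebe (3 years).
Among Harlow and Marchetti, alphabetically by surname: Harlow before Marchetti.
Order: Nguyen, Sorensen, Ruiz, Marino, Adeyemi, Romero, Harlow, Marchetti, Achebe.

Nguyen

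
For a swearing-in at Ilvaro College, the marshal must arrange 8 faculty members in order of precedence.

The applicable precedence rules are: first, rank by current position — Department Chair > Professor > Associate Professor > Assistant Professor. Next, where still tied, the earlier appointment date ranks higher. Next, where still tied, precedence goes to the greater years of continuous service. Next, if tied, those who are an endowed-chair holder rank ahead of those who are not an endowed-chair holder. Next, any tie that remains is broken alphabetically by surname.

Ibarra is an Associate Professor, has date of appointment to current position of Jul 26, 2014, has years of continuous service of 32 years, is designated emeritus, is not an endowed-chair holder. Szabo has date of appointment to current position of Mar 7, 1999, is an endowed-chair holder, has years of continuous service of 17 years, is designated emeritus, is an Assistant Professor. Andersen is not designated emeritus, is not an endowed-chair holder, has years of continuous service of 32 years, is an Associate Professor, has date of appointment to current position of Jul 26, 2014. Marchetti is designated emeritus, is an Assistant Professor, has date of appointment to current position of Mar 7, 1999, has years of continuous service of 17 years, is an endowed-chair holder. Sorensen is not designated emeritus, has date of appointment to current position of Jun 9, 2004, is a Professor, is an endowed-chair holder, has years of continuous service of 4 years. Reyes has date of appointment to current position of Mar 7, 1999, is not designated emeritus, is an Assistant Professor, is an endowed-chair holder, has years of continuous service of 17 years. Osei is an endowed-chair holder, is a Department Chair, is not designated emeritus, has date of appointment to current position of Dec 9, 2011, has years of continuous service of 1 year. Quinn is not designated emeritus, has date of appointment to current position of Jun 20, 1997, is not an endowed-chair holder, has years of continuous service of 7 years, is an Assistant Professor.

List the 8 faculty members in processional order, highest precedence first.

Osei, Sorensen, Andersen, Ibarra, Quinn, Marchetti, Reyes, Szabo

By current position: Osei (Department Chair); then Sorensen (Professor); then Andersen and Ibarra (Associate Professor); then Quinn, Marchetti, Reyes and Szabo (Assistant Professor).
Andersen and Ibarra both have date of appointment to current position Jul 26, 2014, so the next rule applies.
Andersen and Ibarra both have years of continuous service 32 years, so the next rule applies.
Andersen and Ibarra are each not an endowed-chair holder, so the next rule applies.
Among Andersen and Ibarra, alphabetically by surname: Andersen before Ibarra.
Among Quinn, Marchetti, Reyes and Szabo, by date of appointment to current position (earlier first): Quinn (Jun 20, 1997) before Marchetti, Reyes and Szabo (Mar 7, 1999).
Marchetti, Reyes and Szabo all have years of continuous service 17 years, so the next rule applies.
Marchetti, Reyes and Szabo are each an endowed-chair holder, so the next rule applies.
Among Marchetti, Reyes and Szabo, alphabetically by surname: Marchetti before Reyes before Szabo.
Full order: Osei, Sorensen, Andersen, Ibarra, Quinn, Marchetti, Reyes, Szabo.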